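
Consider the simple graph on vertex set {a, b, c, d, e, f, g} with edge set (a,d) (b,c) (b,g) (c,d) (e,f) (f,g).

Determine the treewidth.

A width-1 tree decomposition is:
Bags: B1 = {a, d}  B2 = {c, d}  B3 = {b, c}  B4 = {b, g}  B5 = {f, g}  B6 = {e, f}
Tree: B1–B2, B2–B3, B3–B4, B4–B5, B5–B6
The largest bag has 2 vertices, giving width 1; this decomposition certifies tw(G) ≤ 1. Any graph with an edge has treewidth ≥ 1, and G has the edge a–d. Therefore the treewidth is 1.

1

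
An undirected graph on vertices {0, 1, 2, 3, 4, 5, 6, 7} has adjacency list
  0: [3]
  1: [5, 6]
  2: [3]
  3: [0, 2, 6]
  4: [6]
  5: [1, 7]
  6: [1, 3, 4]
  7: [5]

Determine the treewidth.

1

A width-1 tree decomposition is:
Bags: B1 = {2, 3}  B2 = {3, 6}  B3 = {0, 3}  B4 = {1, 6}  B5 = {4, 6}  B6 = {1, 5}  B7 = {5, 7}
Tree: B1–B2, B2–B3, B2–B4, B4–B5, B4–B6, B6–B7
The largest bag has 2 vertices, giving width 1; this decomposition certifies tw(G) ≤ 1. G has an edge, so its treewidth is at least 1. Hence tw(G) = 1 exactly.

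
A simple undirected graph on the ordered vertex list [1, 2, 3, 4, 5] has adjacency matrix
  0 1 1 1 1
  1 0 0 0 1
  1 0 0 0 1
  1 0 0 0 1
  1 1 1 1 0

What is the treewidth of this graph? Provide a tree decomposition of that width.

Treewidth 2.
One optimal decomposition is:
Bags: B1 = {1, 2, 5}  B2 = {1, 3, 5}  B3 = {1, 4, 5}
Tree: B1–B2, B2–B3

Each bag holds 3 vertices, so the decomposition has width 2, which upper-bounds the treewidth. For the lower bound, the 3 vertices {1, 2, 5} are pairwise adjacent, and any tree decomposition puts a clique entirely inside one bag — forcing width ≥ 2. Combining the bounds, tw(G) = 2.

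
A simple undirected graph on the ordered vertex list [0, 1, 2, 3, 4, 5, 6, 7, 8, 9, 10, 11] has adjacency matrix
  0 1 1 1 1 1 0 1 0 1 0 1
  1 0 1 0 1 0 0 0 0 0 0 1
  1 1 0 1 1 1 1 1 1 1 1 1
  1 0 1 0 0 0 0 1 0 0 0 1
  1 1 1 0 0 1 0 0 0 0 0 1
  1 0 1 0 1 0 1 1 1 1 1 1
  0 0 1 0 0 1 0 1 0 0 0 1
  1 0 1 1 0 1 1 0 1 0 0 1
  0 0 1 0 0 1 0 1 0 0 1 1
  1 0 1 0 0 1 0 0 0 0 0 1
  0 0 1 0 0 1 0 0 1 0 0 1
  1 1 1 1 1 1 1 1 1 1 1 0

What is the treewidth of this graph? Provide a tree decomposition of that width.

Each bag holds 5 vertices, so the decomposition has width 4, which upper-bounds the treewidth. On the other hand G contains the 5-clique {0, 1, 2, 4, 11}. A clique must lie in a single bag of any decomposition, so no decomposition can have width below 4. The upper and lower bounds meet at 4, so that is the treewidth.

Treewidth 4.
One optimal decomposition is:
Bags: B1 = {2, 5, 7, 8, 11}  B2 = {0, 2, 5, 7, 11}  B3 = {2, 5, 8, 10, 11}  B4 = {0, 2, 3, 7, 11}  B5 = {2, 5, 6, 7, 11}  B6 = {0, 2, 4, 5, 11}  B7 = {0, 1, 2, 4, 11}  B8 = {0, 2, 5, 9, 11}
Tree: B1–B2, B1–B3, B2–B4, B1–B5, B2–B6, B6–B7, B6–B8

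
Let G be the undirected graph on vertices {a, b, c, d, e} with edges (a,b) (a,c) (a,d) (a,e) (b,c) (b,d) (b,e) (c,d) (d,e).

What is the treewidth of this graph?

A width-3 tree decomposition is:
Bags: B1 = {a, b, c, d}  B2 = {a, b, d, e}
Tree: B1–B2
Each bag holds 4 vertices, so the decomposition has width 3, which upper-bounds the treewidth. Conversely, {a, b, d, e} is a clique of size 4, and the vertices of any clique must share a bag in every tree decomposition; so some bag has ≥ 4 vertices and tw(G) ≥ 3. Therefore the treewidth is 3.

3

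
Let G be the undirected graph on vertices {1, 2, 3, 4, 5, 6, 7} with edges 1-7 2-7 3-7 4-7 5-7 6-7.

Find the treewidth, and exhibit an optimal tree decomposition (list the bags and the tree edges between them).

Treewidth 1.
Bags: B1 = {4, 7}  B2 = {3, 7}  B3 = {2, 7}  B4 = {1, 7}  B5 = {6, 7}  B6 = {5, 7}
Tree: B1–B2, B2–B3, B1–B4, B4–B5, B2–B6

The largest bag has 2 vertices, giving width 1; this decomposition certifies tw(G) ≤ 1. G has an edge, so its treewidth is at least 1. Combining the bounds, tw(G) = 1.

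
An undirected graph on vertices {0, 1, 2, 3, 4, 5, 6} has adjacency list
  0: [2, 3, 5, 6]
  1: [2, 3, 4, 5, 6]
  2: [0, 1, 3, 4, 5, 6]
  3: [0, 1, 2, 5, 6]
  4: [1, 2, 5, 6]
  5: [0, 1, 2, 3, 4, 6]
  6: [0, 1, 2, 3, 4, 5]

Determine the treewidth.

4

A width-4 tree decomposition is:
Bags: B1 = {0, 2, 3, 5, 6}  B2 = {1, 2, 3, 5, 6}  B3 = {1, 2, 4, 5, 6}
Tree: B1–B2, B2–B3
Each bag holds 5 vertices, so the decomposition has width 4, which upper-bounds the treewidth. For the lower bound, the 5 vertices {0, 2, 3, 5, 6} are pairwise adjacent, and any tree decomposition puts a clique entirely inside one bag — forcing width ≥ 4. Combining the bounds, tw(G) = 4.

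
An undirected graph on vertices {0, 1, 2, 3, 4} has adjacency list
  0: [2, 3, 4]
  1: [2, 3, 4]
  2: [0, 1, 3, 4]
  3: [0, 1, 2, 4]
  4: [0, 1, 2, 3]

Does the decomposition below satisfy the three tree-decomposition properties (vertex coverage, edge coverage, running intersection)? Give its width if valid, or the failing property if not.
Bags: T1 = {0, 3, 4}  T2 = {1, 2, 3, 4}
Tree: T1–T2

No — edge (2,0) lies in no bag.

A tree decomposition must satisfy three properties: every vertex lies in some bag; for every edge, both endpoints lie together in some bag; and for every vertex, the bags containing it form a connected subtree. Here edge (2,0) lies in no bag, so the decomposition is invalid.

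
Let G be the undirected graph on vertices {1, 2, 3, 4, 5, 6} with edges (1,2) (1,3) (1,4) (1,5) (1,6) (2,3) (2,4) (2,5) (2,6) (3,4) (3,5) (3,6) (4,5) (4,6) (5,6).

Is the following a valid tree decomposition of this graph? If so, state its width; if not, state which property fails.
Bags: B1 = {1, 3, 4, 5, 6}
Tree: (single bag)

A tree decomposition must satisfy three properties: every vertex lies in some bag; for every edge, both endpoints lie together in some bag; and for every vertex, the bags containing it form a connected subtree. Here vertex 2 appears in no bag, so the decomposition is invalid.

No — vertex 2 appears in no bag.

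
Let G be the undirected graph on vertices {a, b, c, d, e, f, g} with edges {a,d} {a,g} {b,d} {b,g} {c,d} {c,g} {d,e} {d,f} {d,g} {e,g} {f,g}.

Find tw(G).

2

A width-2 tree decomposition is:
Bags: B1 = {b, d, g}  B2 = {a, d, g}  B3 = {c, d, g}  B4 = {d, f, g}  B5 = {d, e, g}
Tree: B1–B2, B2–B3, B1–B4, B1–B5
The largest bag has 3 vertices, giving width 2; this decomposition certifies tw(G) ≤ 2. For the lower bound, the 3 vertices {d, f, g} are pairwise adjacent, and any tree decomposition puts a clique entirely inside one bag — forcing width ≥ 2. Combining the bounds, tw(G) = 2.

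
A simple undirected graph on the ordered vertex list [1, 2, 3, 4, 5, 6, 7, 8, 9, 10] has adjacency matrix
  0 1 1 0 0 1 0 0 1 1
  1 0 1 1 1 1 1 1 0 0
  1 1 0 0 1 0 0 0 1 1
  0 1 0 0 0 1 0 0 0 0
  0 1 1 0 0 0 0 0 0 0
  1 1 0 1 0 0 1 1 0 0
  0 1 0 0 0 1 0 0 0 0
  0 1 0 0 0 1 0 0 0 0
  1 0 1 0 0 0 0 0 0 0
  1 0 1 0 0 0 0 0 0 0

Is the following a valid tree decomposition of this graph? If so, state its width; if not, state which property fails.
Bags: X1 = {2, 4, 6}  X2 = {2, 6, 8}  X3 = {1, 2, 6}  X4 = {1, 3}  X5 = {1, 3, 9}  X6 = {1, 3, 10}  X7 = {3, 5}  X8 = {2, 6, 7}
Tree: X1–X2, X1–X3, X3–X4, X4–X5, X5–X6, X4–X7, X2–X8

No — edge (2,3) lies in no bag.

A tree decomposition must satisfy three properties: every vertex lies in some bag; for every edge, both endpoints lie together in some bag; and for every vertex, the bags containing it form a connected subtree. Here edge (2,3) lies in no bag, so the decomposition is invalid.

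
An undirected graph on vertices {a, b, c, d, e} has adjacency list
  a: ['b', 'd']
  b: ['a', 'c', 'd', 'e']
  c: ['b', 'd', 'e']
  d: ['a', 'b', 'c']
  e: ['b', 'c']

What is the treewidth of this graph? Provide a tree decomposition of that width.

Every bag has size at most 3, so the width is 3 − 1 = 2 and tw(G) ≤ 2. On the other hand G contains the 3-clique {b, c, d}. A clique must lie in a single bag of any decomposition, so no decomposition can have width below 2. The upper and lower bounds meet at 2, so that is the treewidth.

Treewidth 2.
One such decomposition:
Bags: B1 = {b, c, e}  B2 = {b, c, d}  B3 = {a, b, d}
Tree: B1–B2, B2–B3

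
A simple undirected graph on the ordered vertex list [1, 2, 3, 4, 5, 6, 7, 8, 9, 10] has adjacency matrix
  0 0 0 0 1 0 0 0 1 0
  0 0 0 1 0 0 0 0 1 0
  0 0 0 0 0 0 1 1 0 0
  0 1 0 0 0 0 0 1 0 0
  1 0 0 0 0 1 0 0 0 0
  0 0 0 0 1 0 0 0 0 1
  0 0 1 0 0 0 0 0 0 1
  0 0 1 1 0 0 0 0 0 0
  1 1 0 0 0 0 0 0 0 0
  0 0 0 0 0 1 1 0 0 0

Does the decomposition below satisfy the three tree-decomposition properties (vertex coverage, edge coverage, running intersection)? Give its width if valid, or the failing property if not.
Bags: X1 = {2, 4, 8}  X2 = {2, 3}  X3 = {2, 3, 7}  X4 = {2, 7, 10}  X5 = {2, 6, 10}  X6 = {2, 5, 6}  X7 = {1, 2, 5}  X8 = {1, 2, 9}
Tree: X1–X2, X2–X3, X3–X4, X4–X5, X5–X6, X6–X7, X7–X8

A tree decomposition must satisfy three properties: every vertex lies in some bag; for every edge, both endpoints lie together in some bag; and for every vertex, the bags containing it form a connected subtree. Here edge (8,3) lies in no bag, so the decomposition is invalid.

No — edge (8,3) lies in no bag.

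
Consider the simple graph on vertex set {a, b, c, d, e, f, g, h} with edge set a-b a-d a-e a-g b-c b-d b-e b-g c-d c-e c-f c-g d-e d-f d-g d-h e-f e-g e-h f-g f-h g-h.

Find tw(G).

A width-4 tree decomposition is:
Bags: B1 = {d, e, f, g, h}  B2 = {c, d, e, f, g}  B3 = {b, c, d, e, g}  B4 = {a, b, d, e, g}
Tree: B1–B2, B2–B3, B3–B4
The largest bag has 5 vertices, giving width 4; this decomposition certifies tw(G) ≤ 4. On the other hand G contains the 5-clique {a, b, d, e, g}. A clique must lie in a single bag of any decomposition, so no decomposition can have width below 4. The upper and lower bounds meet at 4, so that is the treewidth.

4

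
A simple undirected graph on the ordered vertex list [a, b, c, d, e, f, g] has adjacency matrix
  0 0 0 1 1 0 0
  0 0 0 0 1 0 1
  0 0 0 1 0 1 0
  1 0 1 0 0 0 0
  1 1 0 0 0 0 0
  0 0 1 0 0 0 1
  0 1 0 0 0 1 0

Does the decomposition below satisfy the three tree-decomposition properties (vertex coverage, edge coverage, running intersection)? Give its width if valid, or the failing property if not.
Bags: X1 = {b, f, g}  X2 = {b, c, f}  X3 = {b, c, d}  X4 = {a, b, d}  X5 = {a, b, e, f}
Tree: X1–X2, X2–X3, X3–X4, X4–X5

A tree decomposition must satisfy three properties: every vertex lies in some bag; for every edge, both endpoints lie together in some bag; and for every vertex, the bags containing it form a connected subtree. Here bags containing vertex f are not connected in the tree, so the decomposition is invalid.

No — bags containing vertex f are not connected in the tree.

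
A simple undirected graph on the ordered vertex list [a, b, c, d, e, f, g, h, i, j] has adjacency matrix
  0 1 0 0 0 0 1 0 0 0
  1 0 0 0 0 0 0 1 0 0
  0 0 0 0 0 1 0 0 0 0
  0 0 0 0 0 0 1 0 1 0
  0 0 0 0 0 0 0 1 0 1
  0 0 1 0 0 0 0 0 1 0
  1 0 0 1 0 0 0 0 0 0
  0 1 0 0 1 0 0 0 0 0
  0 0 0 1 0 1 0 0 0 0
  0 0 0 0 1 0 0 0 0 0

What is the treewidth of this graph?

1

A width-1 tree decomposition is:
Bags: B1 = {e, j}  B2 = {e, h}  B3 = {b, h}  B4 = {a, b}  B5 = {a, g}  B6 = {d, g}  B7 = {d, i}  B8 = {f, i}  B9 = {c, f}
Tree: B1–B2, B2–B3, B3–B4, B4–B5, B5–B6, B6–B7, B7–B8, B8–B9
The largest bag has 2 vertices, giving width 1; this decomposition certifies tw(G) ≤ 1. Any graph with an edge has treewidth ≥ 1, and G has the edge j–e. Therefore the treewidth is 1.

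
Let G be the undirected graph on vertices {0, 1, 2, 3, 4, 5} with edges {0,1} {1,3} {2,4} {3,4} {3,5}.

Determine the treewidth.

1

A width-1 tree decomposition is:
Bags: B1 = {0, 1}  B2 = {1, 3}  B3 = {3, 4}  B4 = {2, 4}  B5 = {3, 5}
Tree: B1–B2, B2–B3, B3–B4, B2–B5
Each bag holds 2 vertices, so the decomposition has width 1, which upper-bounds the treewidth. Any graph with an edge has treewidth ≥ 1, and G has the edge 0–1. Combining the bounds, tw(G) = 1.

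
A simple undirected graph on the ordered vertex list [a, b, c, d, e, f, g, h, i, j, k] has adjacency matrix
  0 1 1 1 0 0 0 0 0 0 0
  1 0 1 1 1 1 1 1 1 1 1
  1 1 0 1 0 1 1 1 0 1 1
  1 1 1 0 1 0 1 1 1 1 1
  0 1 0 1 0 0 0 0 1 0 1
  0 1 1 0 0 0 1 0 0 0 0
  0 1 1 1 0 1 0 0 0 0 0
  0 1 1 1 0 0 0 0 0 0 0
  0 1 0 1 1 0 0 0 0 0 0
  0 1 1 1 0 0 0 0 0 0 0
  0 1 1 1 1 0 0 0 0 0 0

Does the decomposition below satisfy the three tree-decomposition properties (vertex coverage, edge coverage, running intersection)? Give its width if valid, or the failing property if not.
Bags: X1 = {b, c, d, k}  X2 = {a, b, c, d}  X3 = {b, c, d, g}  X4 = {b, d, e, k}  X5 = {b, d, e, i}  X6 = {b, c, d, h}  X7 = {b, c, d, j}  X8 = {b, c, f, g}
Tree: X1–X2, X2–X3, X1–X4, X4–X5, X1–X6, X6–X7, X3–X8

Yes; width 3.

Every vertex of G appears in some bag (union = {a, b, c, d, e, f, g, h, i, j, k}); every edge is covered by a bag; and for each vertex v the set of bags containing v is connected in the bag tree. The decomposition is therefore valid. The largest bag has 4 vertices, so the width is 3.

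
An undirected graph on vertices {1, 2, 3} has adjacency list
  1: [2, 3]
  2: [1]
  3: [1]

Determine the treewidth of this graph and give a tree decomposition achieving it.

Treewidth 1.
One optimal decomposition is:
Bags: B1 = {1, 3}  B2 = {1, 2}
Tree: B1–B2

Every bag has size at most 2, so the width is 2 − 1 = 1 and tw(G) ≤ 1. Since G has at least one edge (e.g. 1–3), it is not an edgeless graph, so tw(G) ≥ 1. The upper and lower bounds meet at 1, so that is the treewidth.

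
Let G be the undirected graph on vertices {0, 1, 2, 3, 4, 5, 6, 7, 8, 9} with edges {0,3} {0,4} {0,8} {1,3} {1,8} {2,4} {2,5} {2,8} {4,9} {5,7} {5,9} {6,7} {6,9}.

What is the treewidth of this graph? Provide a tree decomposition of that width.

Treewidth 2.
One optimal decomposition is:
Bags: B1 = {5, 6, 7}  B2 = {5, 6, 9}  B3 = {2, 5, 9}  B4 = {2, 4, 9}  B5 = {2, 4, 8}  B6 = {0, 4, 8}  B7 = {0, 1, 8}  B8 = {0, 1, 3}
Tree: B1–B2, B2–B3, B3–B4, B4–B5, B5–B6, B6–B7, B7–B8

The largest bag has 3 vertices, giving width 2; this decomposition certifies tw(G) ≤ 2. For the lower bound, G contains the cycle 7–6–9–5–7, so G is not a forest; only forests have treewidth ≤ 1, hence tw(G) ≥ 2. The upper and lower bounds meet at 2, so that is the treewidth.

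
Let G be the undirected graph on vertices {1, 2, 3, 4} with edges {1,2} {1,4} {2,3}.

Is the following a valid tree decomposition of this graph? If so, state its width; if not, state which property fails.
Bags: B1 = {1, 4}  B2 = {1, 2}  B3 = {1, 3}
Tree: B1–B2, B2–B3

A tree decomposition must satisfy three properties: every vertex lies in some bag; for every edge, both endpoints lie together in some bag; and for every vertex, the bags containing it form a connected subtree. Here edge (2,3) lies in no bag, so the decomposition is invalid.

No — edge (2,3) lies in no bag.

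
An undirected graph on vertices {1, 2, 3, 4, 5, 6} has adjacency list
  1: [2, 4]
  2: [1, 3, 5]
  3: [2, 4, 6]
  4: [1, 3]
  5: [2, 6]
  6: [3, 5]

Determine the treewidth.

2

A width-2 tree decomposition is:
Bags: B1 = {2, 5, 6}  B2 = {2, 3, 6}  B3 = {1, 2, 3}  B4 = {1, 3, 4}
Tree: B1–B2, B2–B3, B3–B4
Each bag holds 3 vertices, so the decomposition has width 2, which upper-bounds the treewidth. Since 5–6–3–2–5 is a cycle in G, G is not acyclic. Forests are exactly the graphs of treewidth ≤ 1, so tw(G) ≥ 2. Hence tw(G) = 2 exactly.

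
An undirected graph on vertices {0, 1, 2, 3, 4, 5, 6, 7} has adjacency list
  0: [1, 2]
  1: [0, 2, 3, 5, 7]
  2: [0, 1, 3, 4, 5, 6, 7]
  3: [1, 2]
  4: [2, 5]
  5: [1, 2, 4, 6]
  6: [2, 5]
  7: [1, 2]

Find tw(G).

2

A width-2 tree decomposition is:
Bags: B1 = {1, 2, 5}  B2 = {1, 2, 7}  B3 = {2, 4, 5}  B4 = {0, 1, 2}  B5 = {1, 2, 3}  B6 = {2, 5, 6}
Tree: B1–B2, B1–B3, B1–B4, B1–B5, B3–B6
Each bag holds 3 vertices, so the decomposition has width 2, which upper-bounds the treewidth. On the other hand G contains the 3-clique {0, 1, 2}. A clique must lie in a single bag of any decomposition, so no decomposition can have width below 2. The upper and lower bounds meet at 2, so that is the treewidth.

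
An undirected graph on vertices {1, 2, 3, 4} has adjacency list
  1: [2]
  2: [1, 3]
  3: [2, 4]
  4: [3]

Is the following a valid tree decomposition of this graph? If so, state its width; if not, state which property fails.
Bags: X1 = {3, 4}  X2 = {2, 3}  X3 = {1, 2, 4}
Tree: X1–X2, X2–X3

A tree decomposition must satisfy three properties: every vertex lies in some bag; for every edge, both endpoints lie together in some bag; and for every vertex, the bags containing it form a connected subtree. Here bags containing vertex 4 are not connected in the tree, so the decomposition is invalid.

No — bags containing vertex 4 are not connected in the tree.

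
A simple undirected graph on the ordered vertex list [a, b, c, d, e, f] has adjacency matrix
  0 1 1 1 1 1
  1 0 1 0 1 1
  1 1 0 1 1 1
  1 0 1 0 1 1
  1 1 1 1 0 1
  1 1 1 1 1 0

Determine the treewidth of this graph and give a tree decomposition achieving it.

The largest bag has 5 vertices, giving width 4; this decomposition certifies tw(G) ≤ 4. On the other hand G contains the 5-clique {a, c, d, e, f}. A clique must lie in a single bag of any decomposition, so no decomposition can have width below 4. Hence tw(G) = 4 exactly.

Treewidth 4.
Bags: B1 = {a, c, d, e, f}  B2 = {a, b, c, e, f}
Tree: B1–B2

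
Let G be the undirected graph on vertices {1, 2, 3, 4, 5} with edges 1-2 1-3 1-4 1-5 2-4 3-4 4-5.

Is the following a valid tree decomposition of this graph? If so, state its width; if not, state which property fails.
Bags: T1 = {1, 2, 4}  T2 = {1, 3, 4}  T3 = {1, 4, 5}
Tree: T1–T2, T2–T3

Every vertex of G appears in some bag (union = {1, 2, 3, 4, 5}); every edge is covered by a bag; and for each vertex v the set of bags containing v is connected in the bag tree. The decomposition is therefore valid. The largest bag has 3 vertices, so the width is 2.

Yes; width 2.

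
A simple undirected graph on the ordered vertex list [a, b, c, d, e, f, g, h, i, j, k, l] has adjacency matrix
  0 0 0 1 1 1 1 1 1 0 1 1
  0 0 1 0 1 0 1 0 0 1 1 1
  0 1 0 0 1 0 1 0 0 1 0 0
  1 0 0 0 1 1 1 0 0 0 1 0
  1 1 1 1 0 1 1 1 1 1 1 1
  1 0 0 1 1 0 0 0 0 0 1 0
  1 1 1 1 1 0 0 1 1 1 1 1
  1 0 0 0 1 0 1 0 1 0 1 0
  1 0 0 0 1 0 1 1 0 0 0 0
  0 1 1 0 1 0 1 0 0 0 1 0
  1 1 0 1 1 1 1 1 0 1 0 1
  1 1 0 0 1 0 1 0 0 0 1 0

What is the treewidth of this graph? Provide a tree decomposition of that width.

Treewidth 4.
Bags: B1 = {a, d, e, g, k}  B2 = {a, e, g, k, l}  B3 = {a, d, e, f, k}  B4 = {a, e, g, h, k}  B5 = {b, e, g, k, l}  B6 = {b, e, g, j, k}  B7 = {a, e, g, h, i}  B8 = {b, c, e, g, j}
Tree: B1–B2, B1–B3, B1–B4, B2–B5, B5–B6, B4–B7, B6–B8

The largest bag has 5 vertices, giving width 4; this decomposition certifies tw(G) ≤ 4. Conversely, {b, c, e, g, j} is a clique of size 5, and the vertices of any clique must share a bag in every tree decomposition; so some bag has ≥ 5 vertices and tw(G) ≥ 4. Combining the bounds, tw(G) = 4.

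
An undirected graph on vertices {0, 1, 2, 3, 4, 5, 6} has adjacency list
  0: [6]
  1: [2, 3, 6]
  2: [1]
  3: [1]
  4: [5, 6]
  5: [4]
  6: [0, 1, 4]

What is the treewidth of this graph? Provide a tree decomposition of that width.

The largest bag has 2 vertices, giving width 1; this decomposition certifies tw(G) ≤ 1. Since G has at least one edge (e.g. 6–4), it is not an edgeless graph, so tw(G) ≥ 1. The upper and lower bounds meet at 1, so that is the treewidth.

Treewidth 1.
One such decomposition:
Bags: B1 = {4, 6}  B2 = {1, 6}  B3 = {1, 2}  B4 = {4, 5}  B5 = {0, 6}  B6 = {1, 3}
Tree: B1–B2, B2–B3, B1–B4, B1–B5, B3–B6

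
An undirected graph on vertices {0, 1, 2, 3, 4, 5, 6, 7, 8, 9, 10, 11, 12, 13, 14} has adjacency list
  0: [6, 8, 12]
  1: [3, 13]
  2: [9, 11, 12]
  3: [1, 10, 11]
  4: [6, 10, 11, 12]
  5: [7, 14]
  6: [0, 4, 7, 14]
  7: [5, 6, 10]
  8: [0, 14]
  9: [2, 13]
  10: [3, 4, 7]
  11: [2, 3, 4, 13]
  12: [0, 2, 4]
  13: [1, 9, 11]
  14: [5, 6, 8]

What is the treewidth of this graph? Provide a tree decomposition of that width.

Treewidth 3.
One optimal decomposition is:
Bags: B1 = {1, 2, 9, 13}  B2 = {1, 2, 11, 13}  B3 = {1, 2, 3, 11}  B4 = {2, 3, 11, 12}  B5 = {3, 4, 11, 12}  B6 = {3, 4, 10, 12}  B7 = {0, 4, 10, 12}  B8 = {0, 4, 6, 10}  B9 = {0, 6, 7, 10}  B10 = {0, 6, 7, 8}  B11 = {6, 7, 8, 14}  B12 = {5, 7, 8, 14}
Tree: B1–B2, B2–B3, B3–B4, B4–B5, B5–B6, B6–B7, B7–B8, B8–B9, B9–B10, B10–B11, B11–B12

The largest bag has 4 vertices, giving width 3; this decomposition certifies tw(G) ≤ 3. For the lower bound: the 4 vertex sets {1,9,13}, {2}, {11}, {3,4,10,12} are disjoint, each induces a connected subgraph, and every pair is joined by at least one edge of G. Contracting each set to a single vertex therefore yields K_{4} as a minor, and since treewidth is minor-monotone, tw(G) ≥ tw(K_{4}) = 3. Therefore the treewidth is 3.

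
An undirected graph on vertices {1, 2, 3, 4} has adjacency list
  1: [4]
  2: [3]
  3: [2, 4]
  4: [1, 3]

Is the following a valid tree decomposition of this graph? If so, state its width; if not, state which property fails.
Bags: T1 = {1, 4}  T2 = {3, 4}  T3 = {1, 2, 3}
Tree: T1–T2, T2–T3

No — bags containing vertex 1 are not connected in the tree.

A tree decomposition must satisfy three properties: every vertex lies in some bag; for every edge, both endpoints lie together in some bag; and for every vertex, the bags containing it form a connected subtree. Here bags containing vertex 1 are not connected in the tree, so the decomposition is invalid.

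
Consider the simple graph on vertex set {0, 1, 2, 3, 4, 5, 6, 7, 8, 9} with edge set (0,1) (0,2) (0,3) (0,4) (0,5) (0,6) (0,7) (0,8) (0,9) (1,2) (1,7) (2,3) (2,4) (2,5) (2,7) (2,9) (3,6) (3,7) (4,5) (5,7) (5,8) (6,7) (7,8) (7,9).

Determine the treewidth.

A width-3 tree decomposition is:
Bags: B1 = {0, 2, 5, 7}  B2 = {0, 2, 4, 5}  B3 = {0, 1, 2, 7}  B4 = {0, 5, 7, 8}  B5 = {0, 2, 7, 9}  B6 = {0, 2, 3, 7}  B7 = {0, 3, 6, 7}
Tree: B1–B2, B1–B3, B1–B4, B1–B5, B5–B6, B6–B7
The largest bag has 4 vertices, giving width 3; this decomposition certifies tw(G) ≤ 3. On the other hand G contains the 4-clique {0, 2, 4, 5}. A clique must lie in a single bag of any decomposition, so no decomposition can have width below 3. The upper and lower bounds meet at 3, so that is the treewidth.

3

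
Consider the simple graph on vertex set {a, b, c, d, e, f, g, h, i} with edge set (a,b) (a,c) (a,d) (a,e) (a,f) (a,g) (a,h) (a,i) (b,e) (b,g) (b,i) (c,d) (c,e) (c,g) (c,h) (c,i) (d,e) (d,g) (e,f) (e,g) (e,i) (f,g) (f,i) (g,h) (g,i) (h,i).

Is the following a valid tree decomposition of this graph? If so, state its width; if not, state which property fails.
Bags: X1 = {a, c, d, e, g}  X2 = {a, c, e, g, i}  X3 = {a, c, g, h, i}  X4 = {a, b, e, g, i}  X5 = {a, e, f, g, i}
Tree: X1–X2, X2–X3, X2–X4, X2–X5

Vertex coverage: the bags together contain {a, b, c, d, e, f, g, h, i}, the full vertex set. Edge coverage: each edge of G has both endpoints in at least one bag. Running intersection: for every vertex, the bags containing it form a connected subtree. All three properties hold, so this is a valid tree decomposition of width max|bag| − 1 = 4, and hence tw(G) ≤ 4.

Yes; width 4.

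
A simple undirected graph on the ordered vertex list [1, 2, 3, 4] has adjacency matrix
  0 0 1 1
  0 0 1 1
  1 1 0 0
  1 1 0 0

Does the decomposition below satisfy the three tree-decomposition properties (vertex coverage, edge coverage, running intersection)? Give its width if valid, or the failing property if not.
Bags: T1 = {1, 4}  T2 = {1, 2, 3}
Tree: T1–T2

A tree decomposition must satisfy three properties: every vertex lies in some bag; for every edge, both endpoints lie together in some bag; and for every vertex, the bags containing it form a connected subtree. Here edge (2,4) lies in no bag, so the decomposition is invalid.

No — edge (2,4) lies in no bag.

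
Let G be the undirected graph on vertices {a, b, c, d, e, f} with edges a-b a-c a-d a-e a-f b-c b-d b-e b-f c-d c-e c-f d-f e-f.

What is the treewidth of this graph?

4

A width-4 tree decomposition is:
Bags: B1 = {a, b, c, d, f}  B2 = {a, b, c, e, f}
Tree: B1–B2
Every bag has size at most 5, so the width is 5 − 1 = 4 and tw(G) ≤ 4. On the other hand G contains the 5-clique {a, b, c, d, f}. A clique must lie in a single bag of any decomposition, so no decomposition can have width below 4. Hence tw(G) = 4 exactly.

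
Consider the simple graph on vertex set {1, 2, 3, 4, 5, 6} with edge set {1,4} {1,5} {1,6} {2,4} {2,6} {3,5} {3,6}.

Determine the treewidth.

A width-2 tree decomposition is:
Bags: B1 = {1, 2, 4}  B2 = {1, 2, 6}  B3 = {1, 5, 6}  B4 = {3, 5, 6}
Tree: B1–B2, B2–B3, B3–B4
The largest bag has 3 vertices, giving width 2; this decomposition certifies tw(G) ≤ 2. The edges 4–2–6–1–4 form a cycle, so G is not a tree and its treewidth is at least 2. Hence tw(G) = 2 exactly.

2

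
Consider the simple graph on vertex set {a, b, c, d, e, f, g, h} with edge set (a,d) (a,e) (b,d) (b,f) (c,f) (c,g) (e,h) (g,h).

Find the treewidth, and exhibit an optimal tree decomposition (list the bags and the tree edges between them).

Treewidth 2.
One such decomposition:
Bags: B1 = {a, d, e}  B2 = {d, e, h}  B3 = {d, g, h}  B4 = {c, d, g}  B5 = {c, d, f}  B6 = {b, d, f}
Tree: B1–B2, B2–B3, B3–B4, B4–B5, B5–B6

Every bag has size at most 3, so the width is 3 − 1 = 2 and tw(G) ≤ 2. For the lower bound, G contains the cycle d–a–e–h–g–c–f–b–d, so G is not a forest; only forests have treewidth ≤ 1, hence tw(G) ≥ 2. Combining the bounds, tw(G) = 2.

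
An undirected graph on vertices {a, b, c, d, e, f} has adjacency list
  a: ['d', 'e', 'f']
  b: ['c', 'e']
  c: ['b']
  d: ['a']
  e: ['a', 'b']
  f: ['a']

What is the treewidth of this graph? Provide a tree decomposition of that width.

Every bag has size at most 2, so the width is 2 − 1 = 1 and tw(G) ≤ 1. Since G has at least one edge (e.g. a–f), it is not an edgeless graph, so tw(G) ≥ 1. Therefore the treewidth is 1.

Treewidth 1.
One such decomposition:
Bags: B1 = {a, f}  B2 = {a, e}  B3 = {b, e}  B4 = {a, d}  B5 = {b, c}
Tree: B1–B2, B2–B3, B1–B4, B3–B5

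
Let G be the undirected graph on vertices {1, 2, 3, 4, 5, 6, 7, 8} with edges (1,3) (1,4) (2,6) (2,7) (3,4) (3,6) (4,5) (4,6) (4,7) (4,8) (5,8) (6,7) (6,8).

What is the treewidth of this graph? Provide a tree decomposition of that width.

Each bag holds 3 vertices, so the decomposition has width 2, which upper-bounds the treewidth. On the other hand G contains the 3-clique {2, 6, 7}. A clique must lie in a single bag of any decomposition, so no decomposition can have width below 2. The upper and lower bounds meet at 2, so that is the treewidth.

Treewidth 2.
One such decomposition:
Bags: B1 = {4, 6, 8}  B2 = {4, 5, 8}  B3 = {4, 6, 7}  B4 = {3, 4, 6}  B5 = {1, 3, 4}  B6 = {2, 6, 7}
Tree: B1–B2, B1–B3, B1–B4, B4–B5, B3–B6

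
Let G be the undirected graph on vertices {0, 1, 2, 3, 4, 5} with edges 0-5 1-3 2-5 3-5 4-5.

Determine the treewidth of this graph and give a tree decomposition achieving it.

Treewidth 1.
One optimal decomposition is:
Bags: B1 = {3, 5}  B2 = {0, 5}  B3 = {2, 5}  B4 = {4, 5}  B5 = {1, 3}
Tree: B1–B2, B2–B3, B2–B4, B1–B5

Each bag holds 2 vertices, so the decomposition has width 1, which upper-bounds the treewidth. Since G has at least one edge (e.g. 5–3), it is not an edgeless graph, so tw(G) ≥ 1. Therefore the treewidth is 1.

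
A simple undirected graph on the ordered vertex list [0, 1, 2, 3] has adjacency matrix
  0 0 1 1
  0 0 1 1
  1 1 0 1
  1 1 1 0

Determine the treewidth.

2

A width-2 tree decomposition is:
Bags: B1 = {1, 2, 3}  B2 = {0, 2, 3}
Tree: B1–B2
Each bag holds 3 vertices, so the decomposition has width 2, which upper-bounds the treewidth. For the lower bound, the 3 vertices {0, 2, 3} are pairwise adjacent, and any tree decomposition puts a clique entirely inside one bag — forcing width ≥ 2. Combining the bounds, tw(G) = 2.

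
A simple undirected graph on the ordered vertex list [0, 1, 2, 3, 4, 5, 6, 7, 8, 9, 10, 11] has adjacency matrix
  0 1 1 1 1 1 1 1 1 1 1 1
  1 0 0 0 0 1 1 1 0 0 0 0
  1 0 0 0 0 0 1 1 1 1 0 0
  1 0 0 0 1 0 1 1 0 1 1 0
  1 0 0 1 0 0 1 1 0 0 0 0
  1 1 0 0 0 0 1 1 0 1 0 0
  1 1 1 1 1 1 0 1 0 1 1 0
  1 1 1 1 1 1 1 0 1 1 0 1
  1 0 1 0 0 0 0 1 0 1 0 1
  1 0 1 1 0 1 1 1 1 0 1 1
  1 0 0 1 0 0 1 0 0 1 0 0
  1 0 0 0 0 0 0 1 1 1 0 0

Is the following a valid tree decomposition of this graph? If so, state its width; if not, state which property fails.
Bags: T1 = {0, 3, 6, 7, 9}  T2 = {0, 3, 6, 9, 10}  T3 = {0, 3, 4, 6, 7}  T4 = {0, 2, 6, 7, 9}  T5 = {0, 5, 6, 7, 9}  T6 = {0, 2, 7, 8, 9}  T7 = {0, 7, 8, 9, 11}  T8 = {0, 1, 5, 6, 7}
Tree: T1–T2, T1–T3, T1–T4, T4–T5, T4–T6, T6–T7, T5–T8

Yes; width 4.

Vertex coverage: the bags together contain {0, 1, 2, 3, 4, 5, 6, 7, 8, 9, 10, 11}, the full vertex set. Edge coverage: each edge of G has both endpoints in at least one bag. Running intersection: for every vertex, the bags containing it form a connected subtree. All three properties hold, so this is a valid tree decomposition of width max|bag| − 1 = 4, and hence tw(G) ≤ 4.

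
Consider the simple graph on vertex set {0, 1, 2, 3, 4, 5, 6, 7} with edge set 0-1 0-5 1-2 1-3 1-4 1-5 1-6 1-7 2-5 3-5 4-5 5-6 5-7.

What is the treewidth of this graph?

2

A width-2 tree decomposition is:
Bags: B1 = {1, 2, 5}  B2 = {1, 5, 7}  B3 = {1, 5, 6}  B4 = {1, 4, 5}  B5 = {0, 1, 5}  B6 = {1, 3, 5}
Tree: B1–B2, B1–B3, B2–B4, B3–B5, B5–B6
Every bag has size at most 3, so the width is 3 − 1 = 2 and tw(G) ≤ 2. Conversely, {0, 1, 5} is a clique of size 3, and the vertices of any clique must share a bag in every tree decomposition; so some bag has ≥ 3 vertices and tw(G) ≥ 2. Combining the bounds, tw(G) = 2.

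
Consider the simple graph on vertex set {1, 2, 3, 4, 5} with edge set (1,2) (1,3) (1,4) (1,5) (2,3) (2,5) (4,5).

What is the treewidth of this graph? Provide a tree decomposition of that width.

The largest bag has 3 vertices, giving width 2; this decomposition certifies tw(G) ≤ 2. Conversely, {1, 2, 3} is a clique of size 3, and the vertices of any clique must share a bag in every tree decomposition; so some bag has ≥ 3 vertices and tw(G) ≥ 2. Hence tw(G) = 2 exactly.

Treewidth 2.
One such decomposition:
Bags: B1 = {1, 2, 5}  B2 = {1, 4, 5}  B3 = {1, 2, 3}
Tree: B1–B2, B1–B3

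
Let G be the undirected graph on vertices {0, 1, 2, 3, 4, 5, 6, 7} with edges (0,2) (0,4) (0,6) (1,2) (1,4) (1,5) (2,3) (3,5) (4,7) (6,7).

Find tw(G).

2

A width-2 tree decomposition is:
Bags: B1 = {4, 6, 7}  B2 = {0, 4, 6}  B3 = {0, 1, 4}  B4 = {0, 1, 2}  B5 = {1, 2, 5}  B6 = {2, 3, 5}
Tree: B1–B2, B2–B3, B3–B4, B4–B5, B5–B6
Every bag has size at most 3, so the width is 3 − 1 = 2 and tw(G) ≤ 2. For the lower bound, G contains the cycle 7–6–0–4–7, so G is not a forest; only forests have treewidth ≤ 1, hence tw(G) ≥ 2. The upper and lower bounds meet at 2, so that is the treewidth.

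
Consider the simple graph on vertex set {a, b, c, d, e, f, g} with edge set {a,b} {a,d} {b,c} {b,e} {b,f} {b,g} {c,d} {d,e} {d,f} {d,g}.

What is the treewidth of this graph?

A width-2 tree decomposition is:
Bags: B1 = {b, d, e}  B2 = {a, b, d}  B3 = {b, d, g}  B4 = {b, c, d}  B5 = {b, d, f}
Tree: B1–B2, B2–B3, B3–B4, B4–B5
Every bag has size at most 3, so the width is 3 − 1 = 2 and tw(G) ≤ 2. For the lower bound, G contains the cycle d–e–b–a–d, so G is not a forest; only forests have treewidth ≤ 1, hence tw(G) ≥ 2. Hence tw(G) = 2 exactly.

2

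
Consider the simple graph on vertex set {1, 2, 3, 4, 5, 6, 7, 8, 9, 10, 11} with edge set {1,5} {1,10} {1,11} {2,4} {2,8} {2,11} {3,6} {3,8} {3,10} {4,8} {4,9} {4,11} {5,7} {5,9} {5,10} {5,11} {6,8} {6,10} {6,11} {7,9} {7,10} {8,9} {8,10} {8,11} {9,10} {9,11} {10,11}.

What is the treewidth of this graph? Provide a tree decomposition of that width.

Treewidth 3.
One such decomposition:
Bags: B1 = {8, 9, 10, 11}  B2 = {6, 8, 10, 11}  B3 = {4, 8, 9, 11}  B4 = {3, 6, 8, 10}  B5 = {5, 9, 10, 11}  B6 = {2, 4, 8, 11}  B7 = {5, 7, 9, 10}  B8 = {1, 5, 10, 11}
Tree: B1–B2, B1–B3, B2–B4, B1–B5, B3–B6, B5–B7, B5–B8

Each bag holds 4 vertices, so the decomposition has width 3, which upper-bounds the treewidth. On the other hand G contains the 4-clique {2, 4, 8, 11}. A clique must lie in a single bag of any decomposition, so no decomposition can have width below 3. Hence tw(G) = 3 exactly.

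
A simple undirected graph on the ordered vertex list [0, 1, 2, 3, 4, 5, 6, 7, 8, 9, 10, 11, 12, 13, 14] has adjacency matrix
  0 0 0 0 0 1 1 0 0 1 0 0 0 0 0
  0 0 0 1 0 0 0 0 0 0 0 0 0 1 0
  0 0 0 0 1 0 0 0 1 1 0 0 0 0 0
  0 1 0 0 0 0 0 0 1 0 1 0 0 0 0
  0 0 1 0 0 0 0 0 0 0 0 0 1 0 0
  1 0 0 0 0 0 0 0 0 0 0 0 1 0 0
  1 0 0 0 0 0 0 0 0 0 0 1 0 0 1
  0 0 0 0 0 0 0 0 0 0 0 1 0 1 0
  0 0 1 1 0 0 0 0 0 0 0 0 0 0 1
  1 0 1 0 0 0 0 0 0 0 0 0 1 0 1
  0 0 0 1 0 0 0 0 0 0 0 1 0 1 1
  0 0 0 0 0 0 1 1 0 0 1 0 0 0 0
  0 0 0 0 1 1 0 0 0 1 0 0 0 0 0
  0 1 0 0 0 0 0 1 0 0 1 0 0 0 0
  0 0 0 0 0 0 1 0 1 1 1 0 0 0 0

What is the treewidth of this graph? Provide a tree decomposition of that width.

The largest bag has 4 vertices, giving width 3; this decomposition certifies tw(G) ≤ 3. For the lower bound: the 4 vertex sets {4,5,12}, {0}, {9}, {2,6,8,14} are disjoint, each induces a connected subgraph, and every pair is joined by at least one edge of G. Contracting each set to a single vertex therefore yields K_{4} as a minor, and since treewidth is minor-monotone, tw(G) ≥ tw(K_{4}) = 3. The upper and lower bounds meet at 3, so that is the treewidth.

Treewidth 3.
One such decomposition:
Bags: B1 = {0, 4, 5, 12}  B2 = {0, 4, 9, 12}  B3 = {0, 2, 4, 9}  B4 = {0, 2, 6, 9}  B5 = {2, 6, 9, 14}  B6 = {2, 6, 8, 14}  B7 = {6, 8, 11, 14}  B8 = {8, 10, 11, 14}  B9 = {3, 8, 10, 11}  B10 = {3, 7, 10, 11}  B11 = {3, 7, 10, 13}  B12 = {1, 3, 7, 13}
Tree: B1–B2, B2–B3, B3–B4, B4–B5, B5–B6, B6–B7, B7–B8, B8–B9, B9–B10, B10–B11, B11–B12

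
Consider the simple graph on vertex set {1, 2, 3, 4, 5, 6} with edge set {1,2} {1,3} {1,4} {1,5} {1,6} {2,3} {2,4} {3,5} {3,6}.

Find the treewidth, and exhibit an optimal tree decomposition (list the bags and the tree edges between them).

The largest bag has 3 vertices, giving width 2; this decomposition certifies tw(G) ≤ 2. For the lower bound, the 3 vertices {1, 2, 3} are pairwise adjacent, and any tree decomposition puts a clique entirely inside one bag — forcing width ≥ 2. The upper and lower bounds meet at 2, so that is the treewidth.

Treewidth 2.
Bags: B1 = {1, 3, 5}  B2 = {1, 3, 6}  B3 = {1, 2, 3}  B4 = {1, 2, 4}
Tree: B1–B2, B2–B3, B3–B4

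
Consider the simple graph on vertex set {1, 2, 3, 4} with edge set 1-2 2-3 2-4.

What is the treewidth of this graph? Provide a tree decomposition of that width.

Treewidth 1.
One such decomposition:
Bags: B1 = {1, 2}  B2 = {2, 4}  B3 = {2, 3}
Tree: B1–B2, B1–B3

Each bag holds 2 vertices, so the decomposition has width 1, which upper-bounds the treewidth. Since G has at least one edge (e.g. 1–2), it is not an edgeless graph, so tw(G) ≥ 1. The upper and lower bounds meet at 1, so that is the treewidth.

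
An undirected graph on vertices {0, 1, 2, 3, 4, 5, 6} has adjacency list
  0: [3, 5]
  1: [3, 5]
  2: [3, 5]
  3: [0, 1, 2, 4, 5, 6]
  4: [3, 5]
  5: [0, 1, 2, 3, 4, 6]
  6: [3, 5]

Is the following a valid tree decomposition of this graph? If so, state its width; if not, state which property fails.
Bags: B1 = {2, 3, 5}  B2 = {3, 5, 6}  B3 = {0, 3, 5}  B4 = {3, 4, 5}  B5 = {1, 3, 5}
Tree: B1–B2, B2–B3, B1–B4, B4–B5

Checking the three conditions: (i) the bags cover all of {0, 1, 2, 3, 4, 5, 6}; (ii) for each edge, some bag contains both endpoints; (iii) the bags containing any fixed vertex form a subtree. All hold, so the decomposition is valid with width 3 − 1 = 2.

Yes; width 2.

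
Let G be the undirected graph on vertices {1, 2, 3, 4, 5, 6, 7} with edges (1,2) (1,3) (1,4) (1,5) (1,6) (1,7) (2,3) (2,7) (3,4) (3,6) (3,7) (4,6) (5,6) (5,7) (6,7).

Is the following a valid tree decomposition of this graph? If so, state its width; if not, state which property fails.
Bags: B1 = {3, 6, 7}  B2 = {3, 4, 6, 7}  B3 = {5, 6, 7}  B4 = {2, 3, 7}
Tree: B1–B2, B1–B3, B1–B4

A tree decomposition must satisfy three properties: every vertex lies in some bag; for every edge, both endpoints lie together in some bag; and for every vertex, the bags containing it form a connected subtree. Here vertex 1 appears in no bag, so the decomposition is invalid.

No — vertex 1 appears in no bag.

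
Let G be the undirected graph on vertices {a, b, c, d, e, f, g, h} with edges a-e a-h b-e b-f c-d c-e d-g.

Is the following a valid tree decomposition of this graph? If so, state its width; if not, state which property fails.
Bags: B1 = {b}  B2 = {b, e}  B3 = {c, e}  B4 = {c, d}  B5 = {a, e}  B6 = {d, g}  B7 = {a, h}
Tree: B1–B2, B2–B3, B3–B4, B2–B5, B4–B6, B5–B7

No — vertex f appears in no bag.

A tree decomposition must satisfy three properties: every vertex lies in some bag; for every edge, both endpoints lie together in some bag; and for every vertex, the bags containing it form a connected subtree. Here vertex f appears in no bag, so the decomposition is invalid.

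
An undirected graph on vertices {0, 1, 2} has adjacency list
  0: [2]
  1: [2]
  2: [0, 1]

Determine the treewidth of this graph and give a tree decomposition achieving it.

Every bag has size at most 2, so the width is 2 − 1 = 1 and tw(G) ≤ 1. G has an edge, so its treewidth is at least 1. Therefore the treewidth is 1.

Treewidth 1.
One optimal decomposition is:
Bags: B1 = {1, 2}  B2 = {0, 2}
Tree: B1–B2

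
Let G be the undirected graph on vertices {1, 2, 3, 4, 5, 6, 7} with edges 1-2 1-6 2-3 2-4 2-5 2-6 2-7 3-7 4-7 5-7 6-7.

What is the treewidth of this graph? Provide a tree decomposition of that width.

Treewidth 2.
One optimal decomposition is:
Bags: B1 = {2, 6, 7}  B2 = {2, 5, 7}  B3 = {2, 4, 7}  B4 = {1, 2, 6}  B5 = {2, 3, 7}
Tree: B1–B2, B1–B3, B1–B4, B2–B5

The largest bag has 3 vertices, giving width 2; this decomposition certifies tw(G) ≤ 2. Conversely, {1, 2, 6} is a clique of size 3, and the vertices of any clique must share a bag in every tree decomposition; so some bag has ≥ 3 vertices and tw(G) ≥ 2. Combining the bounds, tw(G) = 2.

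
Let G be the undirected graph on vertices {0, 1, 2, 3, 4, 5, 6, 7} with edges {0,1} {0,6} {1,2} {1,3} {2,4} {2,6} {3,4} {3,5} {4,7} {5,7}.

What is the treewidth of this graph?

2

A width-2 tree decomposition is:
Bags: B1 = {4, 5, 7}  B2 = {3, 4, 5}  B3 = {2, 3, 4}  B4 = {1, 2, 3}  B5 = {1, 2, 6}  B6 = {0, 1, 6}
Tree: B1–B2, B2–B3, B3–B4, B4–B5, B5–B6
Every bag has size at most 3, so the width is 3 − 1 = 2 and tw(G) ≤ 2. The edges 7–5–3–4–7 form a cycle, so G is not a tree and its treewidth is at least 2. Combining the bounds, tw(G) = 2.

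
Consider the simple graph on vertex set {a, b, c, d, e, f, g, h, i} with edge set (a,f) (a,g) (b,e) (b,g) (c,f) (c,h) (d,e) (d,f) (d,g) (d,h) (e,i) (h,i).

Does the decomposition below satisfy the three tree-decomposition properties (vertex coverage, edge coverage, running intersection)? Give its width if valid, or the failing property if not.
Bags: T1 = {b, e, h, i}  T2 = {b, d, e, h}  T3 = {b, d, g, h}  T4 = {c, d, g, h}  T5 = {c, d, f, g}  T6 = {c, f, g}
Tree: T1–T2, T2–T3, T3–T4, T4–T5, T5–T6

No — vertex a appears in no bag.

A tree decomposition must satisfy three properties: every vertex lies in some bag; for every edge, both endpoints lie together in some bag; and for every vertex, the bags containing it form a connected subtree. Here vertex a appears in no bag, so the decomposition is invalid.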